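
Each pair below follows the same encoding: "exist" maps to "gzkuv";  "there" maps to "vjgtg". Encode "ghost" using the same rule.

Compare letters: e→g is +2, x→z is +2, i→k is +2 — a constant shift. Every letter moves 2 places later in the alphabet, wrapping around z→a.
For ghost: g+2=i, h+2=j, o+2=q, s+2=u, t+2=v.

ijquv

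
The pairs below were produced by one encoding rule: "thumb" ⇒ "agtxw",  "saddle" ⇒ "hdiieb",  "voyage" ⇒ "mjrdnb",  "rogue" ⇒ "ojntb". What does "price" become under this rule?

cozpb

t(19)→a(0) and h(7)→g(6) fit y≡19x+3 (mod 26); the inverse of 19 mod 26 is 11. This is an affine cipher: with a=0,…,z=25, each position x becomes (19x+3) mod 26.
On price: p(15)→19·15+3≡2=c; r(17)→19·17+3≡14=o; i(8)→19·8+3≡25=z; c(2)→19·2+3≡15=p; e(4)→19·4+3≡1=b (all mod 26).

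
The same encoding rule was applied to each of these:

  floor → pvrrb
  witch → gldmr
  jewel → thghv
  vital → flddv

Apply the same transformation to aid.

The shift depends on letter class: consonant f→p is +10, but vowel o→r is +3. Two shifts are in play — +3 for a/e/i/o/u, +10 for every other letter.
For aid: a(vowel)+3=d, i(vowel)+3=l, d(cons)+10=n.

dln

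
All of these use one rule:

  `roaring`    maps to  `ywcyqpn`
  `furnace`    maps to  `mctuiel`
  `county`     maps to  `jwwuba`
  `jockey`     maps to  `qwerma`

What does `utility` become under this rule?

Shifts by position in roaring: pos 0: r→y (+7), pos 1: o→w (+8), pos 2: a→c (+2), pos 3: r→y (+7), pos 4: i→q (+8), pos 5: n→p (+2) — repeating every 3. The shifts repeat in a cycle of length 3: positions 0,1,… shift by +7, +8, +2, then the pattern repeats.
On utility: u+7=b, t+8=b, i+2=k, l+7=s, i+8=q, t+2=v, y+7=f.

bbksqvf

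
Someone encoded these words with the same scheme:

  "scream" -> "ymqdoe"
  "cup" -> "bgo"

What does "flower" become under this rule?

The output letters match the input read backwards, each shifted +12: scream reversed is maercs. Two steps: reverse the string, then apply a Caesar shift of +12.
On flower: reverse → rewolf; then shift: r+12=d, e+12=q, w+12=i, o+12=a, l+12=x, f+12=r.

dqiaxr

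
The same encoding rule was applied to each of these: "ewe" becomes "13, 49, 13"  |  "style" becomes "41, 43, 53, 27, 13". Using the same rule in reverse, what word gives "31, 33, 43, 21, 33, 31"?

The formula is n = 2×(alphabet index, a=1) + 3.
Undoing it on 31, 33, 43, 21, 33, 31: 31→(31−3)÷2=14=n, 33→(33−3)÷2=15=o, 43→(43−3)÷2=20=t, 21→(21−3)÷2=9=i, 33→(33−3)÷2=15=o, 31→(31−3)÷2=14=n.

notion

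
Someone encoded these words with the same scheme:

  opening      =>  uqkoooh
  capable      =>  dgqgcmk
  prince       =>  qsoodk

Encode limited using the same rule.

The shift depends on letter class: consonant p→q is +1, but vowel o→u is +6. Two shifts are in play — +6 for a/e/i/o/u, +1 for every other letter.
For limited: l(cons)+1=m, i(vowel)+6=o, m(cons)+1=n, i(vowel)+6=o, t(cons)+1=u, e(vowel)+6=k, d(cons)+1=e.

monouke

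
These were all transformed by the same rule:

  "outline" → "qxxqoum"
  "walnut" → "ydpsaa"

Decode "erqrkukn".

commence

Letter i (0-indexed) is shifted by i+2, so successive shifts are 2, 3, 4, ….
Undoing it on erqrkukn: e−2=c, r−3=o, q−4=m, r−5=m, k−6=e, u−7=n, k−8=c, n−9=e.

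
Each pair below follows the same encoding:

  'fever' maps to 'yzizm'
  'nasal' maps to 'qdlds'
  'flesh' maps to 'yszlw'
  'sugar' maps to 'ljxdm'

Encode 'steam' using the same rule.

lkzdr

Treating letters as 0–25, the rule is x ↦ 25x + 3 (mod 26).
On steam: s(18)→25·18+3≡11=l; t(19)→25·19+3≡10=k; e(4)→25·4+3≡25=z; a(0)→25·0+3≡3=d; m(12)→25·12+3≡17=r (all mod 26).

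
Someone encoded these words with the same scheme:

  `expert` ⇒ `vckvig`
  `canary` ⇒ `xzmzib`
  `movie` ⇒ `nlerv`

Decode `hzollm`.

saloon

Each pair mirrors across the alphabet (e↔v, x↔c, p↔k): positions sum to 25. This is the alphabet-reversal cipher (Atbash): a becomes z, b becomes y, etc.
Undoing it on hzollm: h↔s, z↔a, o↔l, l↔o, l↔o, m↔n.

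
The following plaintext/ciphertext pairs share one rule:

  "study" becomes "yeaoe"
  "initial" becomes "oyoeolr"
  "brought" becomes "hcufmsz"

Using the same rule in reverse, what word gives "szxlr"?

The shifts repeat in a cycle of length 2: positions 0,1,… shift by +6, +11, then the pattern repeats.
Decoding szxlr: s−6=m, z−11=o, x−6=r, l−11=a, r−6=l.

moral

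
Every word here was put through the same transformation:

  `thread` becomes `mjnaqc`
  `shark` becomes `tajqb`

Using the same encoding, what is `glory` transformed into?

haxup

The output letters match the input read backwards, each shifted +9: thread reversed is daerht. The word is reversed, then every letter is shifted forward by 9.
For glory: reverse → yrolg; then shift: y+9=h, r+9=a, o+9=x, l+9=u, g+9=p.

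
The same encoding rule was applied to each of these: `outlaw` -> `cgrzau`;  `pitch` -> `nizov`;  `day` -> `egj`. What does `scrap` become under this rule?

vgxiy

The output letters match the input read backwards, each shifted +6: outlaw reversed is waltuo. Read the word backwards and shift each letter +6.
Applying it to scrap: reverse → parcs; then shift: p+6=v, a+6=g, r+6=x, c+6=i, s+6=y.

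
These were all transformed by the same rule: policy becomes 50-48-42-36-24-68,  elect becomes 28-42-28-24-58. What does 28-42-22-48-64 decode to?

elbow

p(#16)→50 and o(#15)→48: differences scale by 2, so n = 2·pos + 18. With a=1..z=26, the number is 2·pos + 18.
Undoing it on 28-42-22-48-64: 28→(28−18)÷2=5=e, 42→(42−18)÷2=12=l, 22→(22−18)÷2=2=b, 48→(48−18)÷2=15=o, 64→(64−18)÷2=23=w.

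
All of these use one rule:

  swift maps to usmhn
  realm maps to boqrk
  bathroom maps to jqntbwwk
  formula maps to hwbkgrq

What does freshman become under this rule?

s(18)→u(20) and w(22)→s(18) fit y≡19x+16 (mod 26); the inverse of 19 mod 26 is 11. This is an affine cipher: with a=0,…,z=25, each position x becomes (19x+16) mod 26.
Applying it to freshman: f(5)→19·5+16≡7=h; r(17)→19·17+16≡1=b; e(4)→19·4+16≡14=o; s(18)→19·18+16≡20=u; h(7)→19·7+16≡19=t; m(12)→19·12+16≡10=k; a(0)→19·0+16≡16=q; n(13)→19·13+16≡3=d (all mod 26).

hboutkqd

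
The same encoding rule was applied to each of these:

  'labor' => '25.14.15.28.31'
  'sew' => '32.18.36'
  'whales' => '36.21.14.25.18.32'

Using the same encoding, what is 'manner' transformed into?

26.14.27.27.18.31

l is letter #12 and maps to 25: an offset of 13. The number is (letter's place in the alphabet, a=1) + 13.
For manner: m=13→26, a=1→14, n=14→27, n=14→27, e=5→18, r=18→31.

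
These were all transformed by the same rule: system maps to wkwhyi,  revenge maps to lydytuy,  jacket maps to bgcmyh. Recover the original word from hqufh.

tight

This is an affine cipher: with a=0,…,z=25, each position x becomes (11x+6) mod 26.
Undoing it on hqufh: h(7)→19·(7−6)≡19=t; q(16)→19·(16−6)≡8=i; u(20)→19·(20−6)≡6=g; f(5)→19·(5−6)≡7=h; h(7)→19·(7−6)≡19=t (all mod 26).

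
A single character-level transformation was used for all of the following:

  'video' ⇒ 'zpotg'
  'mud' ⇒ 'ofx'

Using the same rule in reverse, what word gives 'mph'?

The output letters match the input read backwards, each shifted +11: video reversed is oediv. Two steps: reverse the string, then apply a Caesar shift of +11.
Undoing it on mph: shift back: m−11=b, p−11=e, h−11=w → bew; then reverse → web.

web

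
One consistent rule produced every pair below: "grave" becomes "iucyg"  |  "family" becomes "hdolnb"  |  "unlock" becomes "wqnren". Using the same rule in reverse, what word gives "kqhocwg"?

inflate

A repeating key of period 2 is used — shifts +2, +3 over and over.
Undoing it on kqhocwg: k−2=i, q−3=n, h−2=f, o−3=l, c−2=a, w−3=t, g−2=e.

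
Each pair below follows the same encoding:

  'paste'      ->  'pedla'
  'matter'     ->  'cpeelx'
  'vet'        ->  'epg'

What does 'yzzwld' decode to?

The output letters match the input read backwards, each shifted +11: paste reversed is etsap. The word is reversed, then every letter is shifted forward by 11.
Undoing it on yzzwld: shift back: y−11=n, z−11=o, z−11=o, w−11=l, l−11=a, d−11=s → noolas; then reverse → saloon.

saloon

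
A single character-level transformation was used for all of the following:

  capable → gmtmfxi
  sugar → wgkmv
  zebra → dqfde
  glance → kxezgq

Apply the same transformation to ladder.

pmhpid

Shifts by position in capable: pos 0: c→g (+4), pos 1: a→m (+12), pos 2: p→t (+4), pos 3: a→m (+12) — repeating every 2. The shifts repeat in a cycle of length 2: positions 0,1,… shift by +4, +12, then the pattern repeats.
On ladder: l+4=p, a+12=m, d+4=h, d+12=p, e+4=i, r+12=d.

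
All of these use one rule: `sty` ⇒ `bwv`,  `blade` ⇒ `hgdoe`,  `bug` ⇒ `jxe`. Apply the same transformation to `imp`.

The output letters match the input read backwards, each shifted +3: sty reversed is yts. Two steps: reverse the string, then apply a Caesar shift of +3.
Applying it to imp: reverse → pmi; then shift: p+3=s, m+3=p, i+3=l.

spl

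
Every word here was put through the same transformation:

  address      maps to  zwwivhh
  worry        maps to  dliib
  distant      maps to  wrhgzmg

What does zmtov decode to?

angle

Each pair mirrors across the alphabet (a↔z, d↔w, d↔w): positions sum to 25. This is the alphabet-reversal cipher (Atbash): a becomes z, b becomes y, etc.
Reversing it on zmtov: z↔a, m↔n, t↔g, o↔l, v↔e.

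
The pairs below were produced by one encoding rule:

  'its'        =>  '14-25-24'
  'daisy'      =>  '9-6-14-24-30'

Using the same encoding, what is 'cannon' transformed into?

i is letter #9 and maps to 14: an offset of 5. Each letter is replaced by its alphabet position (a=1..z=26) + 5.
On cannon: c=3→8, a=1→6, n=14→19, n=14→19, o=15→20, n=14→19.

8-6-19-19-20-19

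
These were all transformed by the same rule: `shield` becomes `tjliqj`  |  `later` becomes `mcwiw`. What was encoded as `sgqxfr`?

rental

Letter i (0-indexed) is shifted by i+1, so successive shifts are 1, 2, 3, ….
Undoing it on sgqxfr: s−1=r, g−2=e, q−3=n, x−4=t, f−5=a, r−6=l.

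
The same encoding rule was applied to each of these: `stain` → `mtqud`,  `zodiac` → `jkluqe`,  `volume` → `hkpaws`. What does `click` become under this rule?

Treating letters as 0–25, the rule is x ↦ 7x + 16 (mod 26).
For click: c(2)→7·2+16≡4=e; l(11)→7·11+16≡15=p; i(8)→7·8+16≡20=u; c(2)→7·2+16≡4=e; k(10)→7·10+16≡8=i (all mod 26).

epuei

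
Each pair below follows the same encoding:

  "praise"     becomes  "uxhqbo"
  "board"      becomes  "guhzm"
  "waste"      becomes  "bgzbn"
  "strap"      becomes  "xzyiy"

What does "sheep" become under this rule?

xnlmy

In praise: p→u is +5, r→x is +6, a→h is +7, i→q is +8 — the shift increases by 1 each position. Each letter shifts forward by (position + 5), i.e. 5, 6, 7, … — the shift grows by one for each successive letter.
On sheep: s+5=x, h+6=n, e+7=l, e+8=m, p+9=y.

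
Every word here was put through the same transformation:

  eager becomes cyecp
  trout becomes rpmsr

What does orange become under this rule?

mpylec

Each letter is shifted forward by 24 in the alphabet (a Caesar shift of +24).
For orange: o+24=m, r+24=p, a+24=y, n+24=l, g+24=e, e+24=c.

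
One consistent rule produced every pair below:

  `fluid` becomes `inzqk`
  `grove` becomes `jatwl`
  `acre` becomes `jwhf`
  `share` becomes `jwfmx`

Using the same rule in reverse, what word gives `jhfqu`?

The word is reversed, then every letter is shifted forward by 5.
Reversing it on jhfqu: shift back: j−5=e, h−5=c, f−5=a, q−5=l, u−5=p → ecalp; then reverse → place.

place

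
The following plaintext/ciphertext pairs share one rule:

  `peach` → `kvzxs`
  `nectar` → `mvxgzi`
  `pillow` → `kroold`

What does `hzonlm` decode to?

salmon

Each pair mirrors across the alphabet (p↔k, e↔v, a↔z): positions sum to 25. Letters are reflected about the middle of the alphabet (position → 25−position): Atbash.
Reversing it on hzonlm: h↔s, z↔a, o↔l, n↔m, l↔o, m↔n.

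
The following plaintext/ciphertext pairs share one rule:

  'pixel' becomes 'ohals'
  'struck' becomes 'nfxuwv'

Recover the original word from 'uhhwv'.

steer

Two steps: reverse the string, then apply a Caesar shift of +3.
Decoding uhhwv: shift back: u−3=r, h−3=e, h−3=e, w−3=t, v−3=s → reets; then reverse → steer.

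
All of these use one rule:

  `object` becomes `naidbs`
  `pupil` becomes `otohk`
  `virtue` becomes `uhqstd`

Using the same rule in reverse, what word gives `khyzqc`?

lizard

Every letter moves 25 places later in the alphabet, wrapping around z→a.
Undoing it on khyzqc: k−25=l, h−25=i, y−25=z, z−25=a, q−25=r, c−25=d.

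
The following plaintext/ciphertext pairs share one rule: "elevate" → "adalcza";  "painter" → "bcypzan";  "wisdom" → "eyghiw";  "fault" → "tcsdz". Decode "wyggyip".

mission

e(4)→a(0) and l(11)→d(3) fit y≡19x+2 (mod 26); the inverse of 19 mod 26 is 11. This is an affine cipher: with a=0,…,z=25, each position x becomes (19x+2) mod 26.
Undoing it on wyggyip: w(22)→11·(22−2)≡12=m; y(24)→11·(24−2)≡8=i; g(6)→11·(6−2)≡18=s; g(6)→11·(6−2)≡18=s; y(24)→11·(24−2)≡8=i; i(8)→11·(8−2)≡14=o; p(15)→11·(15−2)≡13=n (all mod 26).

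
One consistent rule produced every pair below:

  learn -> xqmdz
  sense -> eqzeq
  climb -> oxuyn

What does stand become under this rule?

Compare letters: l→x is +12, e→q is +12, a→m is +12 — a constant shift. This is a Caesar cipher with shift 12.
For stand: s+12=e, t+12=f, a+12=m, n+12=z, d+12=p.

efmzp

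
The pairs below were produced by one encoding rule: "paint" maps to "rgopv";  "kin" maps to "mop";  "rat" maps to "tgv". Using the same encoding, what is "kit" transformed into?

The shift depends on letter class: consonant p→r is +2, but vowel a→g is +6. Two shifts are in play — +6 for a/e/i/o/u, +2 for every other letter.
On kit: k(cons)+2=m, i(vowel)+6=o, t(cons)+2=v.

mov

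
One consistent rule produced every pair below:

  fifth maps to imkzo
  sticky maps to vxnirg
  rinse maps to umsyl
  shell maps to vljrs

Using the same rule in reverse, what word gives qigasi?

nebula

In fifth: f→i is +3, i→m is +4, f→k is +5, t→z is +6 — the shift increases by 1 each position. Each letter shifts forward by (position + 3), i.e. 3, 4, 5, … — the shift grows by one for each successive letter.
Decoding qigasi: q−3=n, i−4=e, g−5=b, a−6=u, s−7=l, i−8=a.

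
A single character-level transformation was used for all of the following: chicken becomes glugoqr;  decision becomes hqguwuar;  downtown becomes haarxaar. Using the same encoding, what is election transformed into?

qpqgxuar

The shift depends on letter class: consonant c→g is +4, but vowel i→u is +12. Two shifts are in play — +12 for a/e/i/o/u, +4 for every other letter.
For election: e(vowel)+12=q, l(cons)+4=p, e(vowel)+12=q, c(cons)+4=g, t(cons)+4=x, i(vowel)+12=u, o(vowel)+12=a, n(cons)+4=r.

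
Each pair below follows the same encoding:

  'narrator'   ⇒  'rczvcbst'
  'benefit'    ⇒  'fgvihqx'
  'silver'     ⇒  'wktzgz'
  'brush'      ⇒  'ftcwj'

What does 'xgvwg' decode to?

tense

Shifts by position in narrator: pos 0: n→r (+4), pos 1: a→c (+2), pos 2: r→z (+8), pos 3: r→v (+4), pos 4: a→c (+2), pos 5: t→b (+8) — repeating every 3. A repeating key of period 3 is used — shifts +4, +2, +8 over and over.
Decoding xgvwg: x−4=t, g−2=e, v−8=n, w−4=s, g−2=e.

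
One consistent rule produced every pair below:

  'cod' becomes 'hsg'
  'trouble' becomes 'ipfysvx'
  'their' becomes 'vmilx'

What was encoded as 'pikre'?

angel

The output letters match the input read backwards, each shifted +4: cod reversed is doc. Read the word backwards and shift each letter +4.
Undoing it on pikre: shift back: p−4=l, i−4=e, k−4=g, r−4=n, e−4=a → legna; then reverse → angel.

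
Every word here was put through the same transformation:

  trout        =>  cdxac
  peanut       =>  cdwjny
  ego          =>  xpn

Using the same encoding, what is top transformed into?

yxc

The output letters match the input read backwards, each shifted +9: trout reversed is tuort. The word is reversed, then every letter is shifted forward by 9.
For top: reverse → pot; then shift: p+9=y, o+9=x, t+9=c.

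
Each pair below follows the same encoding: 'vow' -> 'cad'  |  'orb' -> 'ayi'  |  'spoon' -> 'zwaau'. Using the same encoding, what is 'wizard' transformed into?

dugmyk

The shift depends on letter class: consonant v→c is +7, but vowel o→a is +12. The rule splits by letter class: vowels +12, consonants +7.
On wizard: w(cons)+7=d, i(vowel)+12=u, z(cons)+7=g, a(vowel)+12=m, r(cons)+7=y, d(cons)+7=k.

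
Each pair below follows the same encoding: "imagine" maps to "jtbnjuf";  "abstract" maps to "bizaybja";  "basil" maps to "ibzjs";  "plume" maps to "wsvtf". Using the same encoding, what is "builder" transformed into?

Two shifts are in play — +1 for a/e/i/o/u, +7 for every other letter.
For builder: b(cons)+7=i, u(vowel)+1=v, i(vowel)+1=j, l(cons)+7=s, d(cons)+7=k, e(vowel)+1=f, r(cons)+7=y.

ivjskfy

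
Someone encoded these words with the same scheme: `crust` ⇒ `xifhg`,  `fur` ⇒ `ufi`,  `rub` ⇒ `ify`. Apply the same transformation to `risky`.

irhpb

Each letter is replaced by its mirror in the alphabet: a↔z, b↔y, c↔x, and so on (the Atbash cipher).
On risky: r↔i, i↔r, s↔h, k↔p, y↔b.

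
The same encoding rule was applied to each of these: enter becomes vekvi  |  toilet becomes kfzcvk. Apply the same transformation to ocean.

Compare letters: e→v is +17, n→e is +17, t→k is +17 — a constant shift. Every letter moves 17 places later in the alphabet, wrapping around z→a.
For ocean: o+17=f, c+17=t, e+17=v, a+17=r, n+17=e.

ftvre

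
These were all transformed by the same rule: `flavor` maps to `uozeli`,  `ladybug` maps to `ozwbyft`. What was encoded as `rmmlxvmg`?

Each pair mirrors across the alphabet (f↔u, l↔o, a↔z): positions sum to 25. Each letter is replaced by its mirror in the alphabet: a↔z, b↔y, c↔x, and so on (the Atbash cipher).
Reversing it on rmmlxvmg: r↔i, m↔n, m↔n, l↔o, x↔c, v↔e, m↔n, g↔t.

innocent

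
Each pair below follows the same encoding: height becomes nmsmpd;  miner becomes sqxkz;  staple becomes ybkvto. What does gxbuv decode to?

apron

Shifts by position in height: pos 0: h→n (+6), pos 1: e→m (+8), pos 2: i→s (+10), pos 3: g→m (+6), pos 4: h→p (+8), pos 5: t→d (+10) — repeating every 3. It's a Vigenère-style cipher with numeric key [6,8,10]: position i shifts by key[i mod 3].
Reversing it on gxbuv: g−6=a, x−8=p, b−10=r, u−6=o, v−8=n.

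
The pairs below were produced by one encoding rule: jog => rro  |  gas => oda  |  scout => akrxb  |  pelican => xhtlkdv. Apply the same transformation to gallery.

odtthzg

The shift depends on letter class: consonant j→r is +8, but vowel o→r is +3. The rule splits by letter class: vowels +3, consonants +8.
On gallery: g(cons)+8=o, a(vowel)+3=d, l(cons)+8=t, l(cons)+8=t, e(vowel)+3=h, r(cons)+8=z, y(cons)+8=g.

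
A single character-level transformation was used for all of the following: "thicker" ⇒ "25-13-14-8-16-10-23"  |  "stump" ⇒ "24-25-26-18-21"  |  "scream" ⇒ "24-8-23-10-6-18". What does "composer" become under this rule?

8-20-18-21-20-24-10-23

t is letter #20 and maps to 25: an offset of 5. Letters become their 1-based position plus 5 (so a→6, b→7, …).
Applying it to composer: c=3→8, o=15→20, m=13→18, p=16→21, o=15→20, s=19→24, e=5→10, r=18→23.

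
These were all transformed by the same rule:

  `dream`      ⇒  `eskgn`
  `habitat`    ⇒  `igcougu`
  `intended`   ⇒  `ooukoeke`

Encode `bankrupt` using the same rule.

cgolsaqu

The shift depends on letter class: consonant d→e is +1, but vowel e→k is +6. The rule splits by letter class: vowels +6, consonants +1.
For bankrupt: b(cons)+1=c, a(vowel)+6=g, n(cons)+1=o, k(cons)+1=l, r(cons)+1=s, u(vowel)+6=a, p(cons)+1=q, t(cons)+1=u.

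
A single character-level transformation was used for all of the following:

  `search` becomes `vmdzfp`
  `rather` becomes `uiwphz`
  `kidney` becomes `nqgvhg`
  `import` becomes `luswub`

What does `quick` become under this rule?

tclkn

Shifts by position in search: pos 0: s→v (+3), pos 1: e→m (+8), pos 2: a→d (+3), pos 3: r→z (+8) — repeating every 2. It's a Vigenère-style cipher with numeric key [3,8]: position i shifts by key[i mod 2].
For quick: q+3=t, u+8=c, i+3=l, c+8=k, k+3=n.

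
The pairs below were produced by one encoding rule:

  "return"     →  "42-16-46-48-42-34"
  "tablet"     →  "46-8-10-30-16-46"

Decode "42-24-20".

Each letter becomes 2×(its alphabet position, a=1..z=26) + 6.
Reversing it on 42-24-20: 42→(42−6)÷2=18=r, 24→(24−6)÷2=9=i, 20→(20−6)÷2=7=g.

rig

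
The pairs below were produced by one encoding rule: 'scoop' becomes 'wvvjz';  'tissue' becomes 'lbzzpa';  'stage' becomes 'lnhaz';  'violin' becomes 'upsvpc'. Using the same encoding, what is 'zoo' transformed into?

vvg

The output letters match the input read backwards, each shifted +7: scoop reversed is poocs. The word is reversed, then every letter is shifted forward by 7.
On zoo: reverse → ooz; then shift: o+7=v, o+7=v, z+7=g.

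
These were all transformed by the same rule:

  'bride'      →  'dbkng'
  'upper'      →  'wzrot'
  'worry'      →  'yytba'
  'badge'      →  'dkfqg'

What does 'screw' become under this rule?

It's a Vigenère-style cipher with numeric key [2,10]: position i shifts by key[i mod 2].
Applying it to screw: s+2=u, c+10=m, r+2=t, e+10=o, w+2=y.

umtoy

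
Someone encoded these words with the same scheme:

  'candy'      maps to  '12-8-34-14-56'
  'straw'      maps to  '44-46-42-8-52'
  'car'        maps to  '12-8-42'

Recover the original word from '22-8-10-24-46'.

c(#3)→12 and a(#1)→8: differences scale by 2, so n = 2·pos + 6. The formula is n = 2×(alphabet index, a=1) + 6.
Decoding 22-8-10-24-46: 22→(22−6)÷2=8=h, 8→(8−6)÷2=1=a, 10→(10−6)÷2=2=b, 24→(24−6)÷2=9=i, 46→(46−6)÷2=20=t.

habit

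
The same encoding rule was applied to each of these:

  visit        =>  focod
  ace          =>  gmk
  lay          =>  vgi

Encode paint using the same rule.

zgoxd

The shift depends on letter class: consonant v→f is +10, but vowel i→o is +6. Two shifts are in play — +6 for a/e/i/o/u, +10 for every other letter.
On paint: p(cons)+10=z, a(vowel)+6=g, i(vowel)+6=o, n(cons)+10=x, t(cons)+10=d.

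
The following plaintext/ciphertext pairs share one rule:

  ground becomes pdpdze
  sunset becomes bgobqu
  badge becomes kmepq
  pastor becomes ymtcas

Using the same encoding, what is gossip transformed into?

patbuq

Shifts by position in ground: pos 0: g→p (+9), pos 1: r→d (+12), pos 2: o→p (+1), pos 3: u→d (+9), pos 4: n→z (+12), pos 5: d→e (+1) — repeating every 3. The shifts repeat in a cycle of length 3: positions 0,1,… shift by +9, +12, +1, then the pattern repeats.
For gossip: g+9=p, o+12=a, s+1=t, s+9=b, i+12=u, p+1=q.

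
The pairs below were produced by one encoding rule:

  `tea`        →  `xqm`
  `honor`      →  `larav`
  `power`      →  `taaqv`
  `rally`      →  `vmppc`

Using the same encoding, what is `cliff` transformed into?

The rule splits by letter class: vowels +12, consonants +4.
On cliff: c(cons)+4=g, l(cons)+4=p, i(vowel)+12=u, f(cons)+4=j, f(cons)+4=j.

gpujj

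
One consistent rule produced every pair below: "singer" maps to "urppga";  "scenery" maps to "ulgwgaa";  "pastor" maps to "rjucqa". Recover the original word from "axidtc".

Shifts by position in singer: pos 0: s→u (+2), pos 1: i→r (+9), pos 2: n→p (+2), pos 3: g→p (+9) — repeating every 2. A repeating key of period 2 is used — shifts +2, +9 over and over.
Undoing it on axidtc: a−2=y, x−9=o, i−2=g, d−9=u, t−2=r, c−9=t.

yogurt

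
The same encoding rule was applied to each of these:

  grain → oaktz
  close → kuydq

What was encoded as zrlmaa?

ribbon

In grain: g→o is +8, r→a is +9, a→k is +10, i→t is +11 — the shift increases by 1 each position. Each letter shifts forward by (position + 8), i.e. 8, 9, 10, … — the shift grows by one for each successive letter.
Reversing it on zrlmaa: z−8=r, r−9=i, l−10=b, m−11=b, a−12=o, a−13=n.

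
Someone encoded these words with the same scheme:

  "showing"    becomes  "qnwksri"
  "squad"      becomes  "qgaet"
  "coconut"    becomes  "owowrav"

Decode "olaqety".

s(18)→q(16) and h(7)→n(13) fit y≡5x+4 (mod 26); the inverse of 5 mod 26 is 21. Treating letters as 0–25, the rule is x ↦ 5x + 4 (mod 26).
Reversing it on olaqety: o(14)→21·(14−4)≡2=c; l(11)→21·(11−4)≡17=r; a(0)→21·(0−4)≡20=u; q(16)→21·(16−4)≡18=s; e(4)→21·(4−4)≡0=a; t(19)→21·(19−4)≡3=d; y(24)→21·(24−4)≡4=e (all mod 26).

crusade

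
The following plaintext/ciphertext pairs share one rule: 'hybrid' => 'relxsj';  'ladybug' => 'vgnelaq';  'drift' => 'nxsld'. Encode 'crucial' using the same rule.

mxeisgv

Shifts by position in hybrid: pos 0: h→r (+10), pos 1: y→e (+6), pos 2: b→l (+10), pos 3: r→x (+6) — repeating every 2. It's a Vigenère-style cipher with numeric key [10,6]: position i shifts by key[i mod 2].
Applying it to crucial: c+10=m, r+6=x, u+10=e, c+6=i, i+10=s, a+6=g, l+10=v.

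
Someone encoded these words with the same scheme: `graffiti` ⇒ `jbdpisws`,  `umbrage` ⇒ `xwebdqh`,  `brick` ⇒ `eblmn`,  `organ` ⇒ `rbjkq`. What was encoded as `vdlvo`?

Shifts by position in graffiti: pos 0: g→j (+3), pos 1: r→b (+10), pos 2: a→d (+3), pos 3: f→p (+10) — repeating every 2. A repeating key of period 2 is used — shifts +3, +10 over and over.
Reversing it on vdlvo: v−3=s, d−10=t, l−3=i, v−10=l, o−3=l.

still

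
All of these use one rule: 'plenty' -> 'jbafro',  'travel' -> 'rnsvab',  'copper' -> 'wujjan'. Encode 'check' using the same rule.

Each letter's alphabet position (a=0..z=25) is mapped through 15·x+18 mod 26 — an affine cipher.
Applying it to check: c(2)→15·2+18≡22=w; h(7)→15·7+18≡19=t; e(4)→15·4+18≡0=a; c(2)→15·2+18≡22=w; k(10)→15·10+18≡12=m (all mod 26).

wtawm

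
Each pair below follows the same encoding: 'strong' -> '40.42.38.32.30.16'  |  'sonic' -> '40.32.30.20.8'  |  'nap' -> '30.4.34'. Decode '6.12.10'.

s(#19)→40 and t(#20)→42: differences scale by 2, so n = 2·pos + 2. With a=1..z=26, the number is 2·pos + 2.
Reversing it on 6.12.10: 6→(6−2)÷2=2=b, 12→(12−2)÷2=5=e, 10→(10−2)÷2=4=d.

bed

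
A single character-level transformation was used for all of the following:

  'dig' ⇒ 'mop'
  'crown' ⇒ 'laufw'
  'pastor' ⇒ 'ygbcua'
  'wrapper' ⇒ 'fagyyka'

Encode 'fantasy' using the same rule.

The shift depends on letter class: consonant d→m is +9, but vowel i→o is +6. Two shifts are in play — +6 for a/e/i/o/u, +9 for every other letter.
For fantasy: f(cons)+9=o, a(vowel)+6=g, n(cons)+9=w, t(cons)+9=c, a(vowel)+6=g, s(cons)+9=b, y(cons)+9=h.

ogwcgbh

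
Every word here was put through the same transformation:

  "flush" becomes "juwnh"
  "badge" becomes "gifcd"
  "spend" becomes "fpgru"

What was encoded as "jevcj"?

The output letters match the input read backwards, each shifted +2: flush reversed is hsulf. Read the word backwards and shift each letter +2.
Undoing it on jevcj: shift back: j−2=h, e−2=c, v−2=t, c−2=a, j−2=h → hctah; then reverse → hatch.

hatch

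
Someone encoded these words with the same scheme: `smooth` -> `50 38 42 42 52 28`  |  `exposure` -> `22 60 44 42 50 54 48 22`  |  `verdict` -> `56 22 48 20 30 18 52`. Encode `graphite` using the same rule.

Each letter becomes 2×(its alphabet position, a=1..z=26) + 12.
Applying it to graphite: g=7→26, r=18→48, a=1→14, p=16→44, h=8→28, i=9→30, t=20→52, e=5→22.

26 48 14 44 28 30 52 22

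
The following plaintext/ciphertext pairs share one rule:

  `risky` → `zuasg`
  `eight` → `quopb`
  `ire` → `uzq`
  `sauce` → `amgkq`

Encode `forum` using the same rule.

The shift depends on letter class: consonant r→z is +8, but vowel i→u is +12. Two shifts are in play — +12 for a/e/i/o/u, +8 for every other letter.
For forum: f(cons)+8=n, o(vowel)+12=a, r(cons)+8=z, u(vowel)+12=g, m(cons)+8=u.

nazgu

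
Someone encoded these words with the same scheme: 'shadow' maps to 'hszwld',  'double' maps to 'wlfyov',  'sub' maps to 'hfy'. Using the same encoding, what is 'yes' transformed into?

Each pair mirrors across the alphabet (s↔h, h↔s, a↔z): positions sum to 25. This is the alphabet-reversal cipher (Atbash): a becomes z, b becomes y, etc.
For yes: y↔b, e↔v, s↔h.

bvh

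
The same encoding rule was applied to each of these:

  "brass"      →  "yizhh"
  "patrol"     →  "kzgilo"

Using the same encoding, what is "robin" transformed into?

ilyrm

Letters are reflected about the middle of the alphabet (position → 25−position): Atbash.
Applying it to robin: r↔i, o↔l, b↔y, i↔r, n↔m.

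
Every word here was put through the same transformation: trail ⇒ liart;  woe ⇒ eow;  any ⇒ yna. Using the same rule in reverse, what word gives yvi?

ivy

The output letters match the input read backwards: trail reversed is liart. It's just the letters in reverse order.
Reversing it on yvi: then reverse → ivy.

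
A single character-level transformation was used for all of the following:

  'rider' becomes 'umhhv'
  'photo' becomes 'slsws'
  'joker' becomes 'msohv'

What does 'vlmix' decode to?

shift

Shifts by position in rider: pos 0: r→u (+3), pos 1: i→m (+4), pos 2: d→h (+4), pos 3: e→h (+3), pos 4: r→v (+4) — repeating every 3. The shifts repeat in a cycle of length 3: positions 0,1,… shift by +3, +4, +4, then the pattern repeats.
Undoing it on vlmix: v−3=s, l−4=h, m−4=i, i−3=f, x−4=t.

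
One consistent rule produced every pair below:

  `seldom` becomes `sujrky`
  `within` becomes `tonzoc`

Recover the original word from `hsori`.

The output letters match the input read backwards, each shifted +6: seldom reversed is modles. Read the word backwards and shift each letter +6.
Reversing it on hsori: shift back: h−6=b, s−6=m, o−6=i, r−6=l, i−6=c → bmilc; then reverse → climb.

climb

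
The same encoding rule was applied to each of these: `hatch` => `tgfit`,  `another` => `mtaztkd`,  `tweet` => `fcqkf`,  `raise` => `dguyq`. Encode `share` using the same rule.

Shifts by position in hatch: pos 0: h→t (+12), pos 1: a→g (+6), pos 2: t→f (+12), pos 3: c→i (+6) — repeating every 2. A repeating key of period 2 is used — shifts +12, +6 over and over.
For share: s+12=e, h+6=n, a+12=m, r+6=x, e+12=q.

enmxq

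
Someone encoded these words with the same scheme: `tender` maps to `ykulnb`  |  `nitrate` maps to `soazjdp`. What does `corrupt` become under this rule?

In tender: t→y is +5, e→k is +6, n→u is +7, d→l is +8 — the shift increases by 1 each position. Letter i (0-indexed) is shifted by i+5, so successive shifts are 5, 6, 7, ….
Applying it to corrupt: c+5=h, o+6=u, r+7=y, r+8=z, u+9=d, p+10=z, t+11=e.

huyzdze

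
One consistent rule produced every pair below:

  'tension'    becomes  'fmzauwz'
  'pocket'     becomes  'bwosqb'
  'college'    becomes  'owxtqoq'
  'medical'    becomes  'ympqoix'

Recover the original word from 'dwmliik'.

Shifts by position in tension: pos 0: t→f (+12), pos 1: e→m (+8), pos 2: n→z (+12), pos 3: s→a (+8) — repeating every 2. A repeating key of period 2 is used — shifts +12, +8 over and over.
Reversing it on dwmliik: d−12=r, w−8=o, m−12=a, l−8=d, i−12=w, i−8=a, k−12=y.

roadway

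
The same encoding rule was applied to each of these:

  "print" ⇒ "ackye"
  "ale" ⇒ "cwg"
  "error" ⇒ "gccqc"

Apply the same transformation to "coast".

The shift depends on letter class: consonant p→a is +11, but vowel i→k is +2. The rule splits by letter class: vowels +2, consonants +11.
For coast: c(cons)+11=n, o(vowel)+2=q, a(vowel)+2=c, s(cons)+11=d, t(cons)+11=e.

nqcde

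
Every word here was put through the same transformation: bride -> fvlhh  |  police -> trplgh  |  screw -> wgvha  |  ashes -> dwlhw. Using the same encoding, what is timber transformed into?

Two shifts are in play — +3 for a/e/i/o/u, +4 for every other letter.
On timber: t(cons)+4=x, i(vowel)+3=l, m(cons)+4=q, b(cons)+4=f, e(vowel)+3=h, r(cons)+4=v.

xlqfhv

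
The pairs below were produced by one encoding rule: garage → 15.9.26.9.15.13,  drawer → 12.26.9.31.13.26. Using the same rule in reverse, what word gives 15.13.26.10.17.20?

gerbil

g is letter #7 and maps to 15: an offset of 8. The number is (letter's place in the alphabet, a=1) + 8.
Undoing it on 15.13.26.10.17.20: 15→(15−8)÷1=7=g, 13→(13−8)÷1=5=e, 26→(26−8)÷1=18=r, 10→(10−8)÷1=2=b, 17→(17−8)÷1=9=i, 20→(20−8)÷1=12=l.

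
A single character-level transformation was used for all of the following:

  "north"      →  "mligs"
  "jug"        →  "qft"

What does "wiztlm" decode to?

dragon

Each pair mirrors across the alphabet (n↔m, o↔l, r↔i): positions sum to 25. Each letter is replaced by its mirror in the alphabet: a↔z, b↔y, c↔x, and so on (the Atbash cipher).
Decoding wiztlm: w↔d, i↔r, z↔a, t↔g, l↔o, m↔n.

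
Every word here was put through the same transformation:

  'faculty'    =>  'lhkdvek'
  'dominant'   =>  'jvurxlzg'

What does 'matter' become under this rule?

Letter i (0-indexed) is shifted by i+6, so successive shifts are 6, 7, 8, ….
Applying it to matter: m+6=s, a+7=h, t+8=b, t+9=c, e+10=o, r+11=c.

shbcoc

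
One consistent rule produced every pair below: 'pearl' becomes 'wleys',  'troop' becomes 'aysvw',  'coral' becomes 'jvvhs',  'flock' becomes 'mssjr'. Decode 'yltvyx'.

report

Shifts by position in pearl: pos 0: p→w (+7), pos 1: e→l (+7), pos 2: a→e (+4), pos 3: r→y (+7), pos 4: l→s (+7) — repeating every 3. It's a Vigenère-style cipher with numeric key [7,7,4]: position i shifts by key[i mod 3].
Reversing it on yltvyx: y−7=r, l−7=e, t−4=p, v−7=o, y−7=r, x−4=t.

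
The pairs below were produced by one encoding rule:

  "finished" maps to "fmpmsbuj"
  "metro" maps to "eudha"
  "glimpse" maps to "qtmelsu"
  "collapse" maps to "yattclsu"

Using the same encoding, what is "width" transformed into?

f(5)→f(5) and i(8)→m(12) fit y≡11x+2 (mod 26); the inverse of 11 mod 26 is 19. This is an affine cipher: with a=0,…,z=25, each position x becomes (11x+2) mod 26.
Applying it to width: w(22)→11·22+2≡10=k; i(8)→11·8+2≡12=m; d(3)→11·3+2≡9=j; t(19)→11·19+2≡3=d; h(7)→11·7+2≡1=b (all mod 26).

kmjdb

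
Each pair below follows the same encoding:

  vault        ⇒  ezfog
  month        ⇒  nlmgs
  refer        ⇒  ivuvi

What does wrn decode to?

This is the alphabet-reversal cipher (Atbash): a becomes z, b becomes y, etc.
Reversing it on wrn: w↔d, r↔i, n↔m.

dim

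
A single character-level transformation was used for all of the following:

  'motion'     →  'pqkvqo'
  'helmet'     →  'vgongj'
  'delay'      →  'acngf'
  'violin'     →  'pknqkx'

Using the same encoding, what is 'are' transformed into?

The output letters match the input read backwards, each shifted +2: motion reversed is noitom. The word is reversed, then every letter is shifted forward by 2.
On are: reverse → era; then shift: e+2=g, r+2=t, a+2=c.

gtc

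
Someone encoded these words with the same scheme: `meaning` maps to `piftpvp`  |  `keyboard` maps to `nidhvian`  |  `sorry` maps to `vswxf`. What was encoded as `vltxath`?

shortly

In meaning: m→p is +3, e→i is +4, a→f is +5, n→t is +6 — the shift increases by 1 each position. Each letter shifts forward by (position + 3), i.e. 3, 4, 5, … — the shift grows by one for each successive letter.
Undoing it on vltxath: v−3=s, l−4=h, t−5=o, x−6=r, a−7=t, t−8=l, h−9=y.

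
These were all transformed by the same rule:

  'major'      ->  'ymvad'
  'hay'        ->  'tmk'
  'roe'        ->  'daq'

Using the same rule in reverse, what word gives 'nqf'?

Compare letters: m→y is +12, a→m is +12, j→v is +12 — a constant shift. Every letter moves 12 places later in the alphabet, wrapping around z→a.
Reversing it on nqf: n−12=b, q−12=e, f−12=t.

bet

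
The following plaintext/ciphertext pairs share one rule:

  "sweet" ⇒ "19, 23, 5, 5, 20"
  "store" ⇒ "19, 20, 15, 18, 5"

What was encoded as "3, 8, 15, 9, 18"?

choir

s is letter #19 and maps to 19: an offset of 0. Letters become their 1-indexed alphabet positions: a=1 … z=26.
Undoing it on 3, 8, 15, 9, 18: 3=c, 8=h, 15=o, 9=i, 18=r.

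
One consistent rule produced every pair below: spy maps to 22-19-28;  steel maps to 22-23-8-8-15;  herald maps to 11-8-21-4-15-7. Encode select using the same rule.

22-8-15-8-6-23

The number is (letter's place in the alphabet, a=1) + 3.
On select: s=19→22, e=5→8, l=12→15, e=5→8, c=3→6, t=20→23.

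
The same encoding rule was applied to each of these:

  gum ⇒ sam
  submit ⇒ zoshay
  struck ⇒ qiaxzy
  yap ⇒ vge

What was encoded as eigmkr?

legacy

The output letters match the input read backwards, each shifted +6: gum reversed is mug. Two steps: reverse the string, then apply a Caesar shift of +6.
Decoding eigmkr: shift back: e−6=y, i−6=c, g−6=a, m−6=g, k−6=e, r−6=l → ycagel; then reverse → legacy.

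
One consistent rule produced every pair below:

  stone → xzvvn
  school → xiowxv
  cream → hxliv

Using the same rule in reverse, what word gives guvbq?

booth

In stone: s→x is +5, t→z is +6, o→v is +7, n→v is +8 — the shift increases by 1 each position. Letter i (0-indexed) is shifted by i+5, so successive shifts are 5, 6, 7, ….
Undoing it on guvbq: g−5=b, u−6=o, v−7=o, b−8=t, q−9=h.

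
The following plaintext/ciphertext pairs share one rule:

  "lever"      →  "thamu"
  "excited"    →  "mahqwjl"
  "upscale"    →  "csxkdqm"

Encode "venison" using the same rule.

A repeating key of period 3 is used — shifts +8, +3, +5 over and over.
For venison: v+8=d, e+3=h, n+5=s, i+8=q, s+3=v, o+5=t, n+8=v.

dhsqvtv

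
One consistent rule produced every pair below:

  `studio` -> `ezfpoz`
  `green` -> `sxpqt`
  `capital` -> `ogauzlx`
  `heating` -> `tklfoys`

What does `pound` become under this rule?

bufzj

A repeating key of period 3 is used — shifts +12, +6, +11 over and over.
On pound: p+12=b, o+6=u, u+11=f, n+12=z, d+6=j.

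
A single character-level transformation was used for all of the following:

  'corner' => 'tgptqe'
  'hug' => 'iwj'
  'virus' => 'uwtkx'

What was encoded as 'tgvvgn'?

letter

Two steps: reverse the string, then apply a Caesar shift of +2.
Decoding tgvvgn: shift back: t−2=r, g−2=e, v−2=t, v−2=t, g−2=e, n−2=l → rettel; then reverse → letter.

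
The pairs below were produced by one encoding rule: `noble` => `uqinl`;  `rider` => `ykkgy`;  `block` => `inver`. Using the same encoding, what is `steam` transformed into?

zvlct

Shifts by position in noble: pos 0: n→u (+7), pos 1: o→q (+2), pos 2: b→i (+7), pos 3: l→n (+2) — repeating every 2. It's a Vigenère-style cipher with numeric key [7,2]: position i shifts by key[i mod 2].
Applying it to steam: s+7=z, t+2=v, e+7=l, a+2=c, m+7=t.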